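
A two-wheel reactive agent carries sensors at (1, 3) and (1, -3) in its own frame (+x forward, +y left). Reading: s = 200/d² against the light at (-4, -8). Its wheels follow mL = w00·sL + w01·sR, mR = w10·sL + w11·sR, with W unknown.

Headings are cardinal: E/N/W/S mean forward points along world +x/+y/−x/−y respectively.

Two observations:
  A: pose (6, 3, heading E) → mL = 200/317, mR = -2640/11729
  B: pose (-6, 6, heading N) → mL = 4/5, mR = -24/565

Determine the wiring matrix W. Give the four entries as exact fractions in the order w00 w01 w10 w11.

obs A: pose=(6,3,E) → sL=200/317, sR=40/37, mL=200/317, mR=-2640/11729
obs B: pose=(-6,6,N) → sL=4/5, sR=100/113, mL=4/5, mR=-24/565
sensor matrix S = [[200/317, 40/37], [4/5, 100/113]]; det S = -406272/1325377
solve [mL_A; mL_B] = S·[w00; w01] and [mR_A; mR_B] = S·[w10; w11]:
  w00 = 1, w01 = 0, w10 = 1/2, w11 = -1/2

1 0 1/2 -1/2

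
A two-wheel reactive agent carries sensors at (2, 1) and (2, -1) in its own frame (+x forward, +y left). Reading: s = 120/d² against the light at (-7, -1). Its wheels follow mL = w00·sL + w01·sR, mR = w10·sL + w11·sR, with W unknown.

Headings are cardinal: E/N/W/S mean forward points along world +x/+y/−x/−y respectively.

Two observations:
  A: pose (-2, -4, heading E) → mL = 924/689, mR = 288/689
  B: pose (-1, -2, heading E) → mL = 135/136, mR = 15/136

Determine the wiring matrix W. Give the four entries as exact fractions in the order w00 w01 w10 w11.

obs A: pose=(-2,-4,E) → sL=120/53, sR=24/13, mL=924/689, mR=288/689
obs B: pose=(-1,-2,E) → sL=15/8, sR=30/17, mL=135/136, mR=15/136
sensor matrix S = [[120/53, 24/13], [15/8, 30/17]]; det S = 6255/11713
solve [mL_A; mL_B] = S·[w00; w01] and [mR_A; mR_B] = S·[w10; w11]:
  w00 = 1, w01 = -1/2, w10 = 1, w11 = -1

1 -1/2 1 -1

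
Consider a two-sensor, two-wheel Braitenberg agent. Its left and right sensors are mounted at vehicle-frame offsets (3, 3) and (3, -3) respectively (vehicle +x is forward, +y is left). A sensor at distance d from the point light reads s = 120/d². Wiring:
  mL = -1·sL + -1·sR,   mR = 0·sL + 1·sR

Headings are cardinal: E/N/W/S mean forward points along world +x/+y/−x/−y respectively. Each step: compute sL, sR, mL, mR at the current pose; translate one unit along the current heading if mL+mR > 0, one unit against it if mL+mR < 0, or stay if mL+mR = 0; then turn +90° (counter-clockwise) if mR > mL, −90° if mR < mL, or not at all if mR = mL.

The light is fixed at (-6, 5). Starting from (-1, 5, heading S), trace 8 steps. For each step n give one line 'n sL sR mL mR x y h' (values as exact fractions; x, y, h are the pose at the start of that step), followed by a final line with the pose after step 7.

0 120/73 120/13 -10320/949 120/13 -1 5 S
1 3/2 30/17 -111/34 30/17 -1 6 E
2 120/17 24/13 -1968/221 24/13 -2 6 N
3 12 12 -24 12 -2 5 W
4 120/73 120/13 -10320/949 120/13 -1 5 S
5 3/2 30/17 -111/34 30/17 -1 6 E
6 120/17 24/13 -1968/221 24/13 -2 6 N
7 12 12 -24 12 -2 5 W
final -1 5 S

n=0: pose=(-1,5,S); sL=120/73, sR=120/13; mL=-10320/949, mR=120/13; mL+mR=-120/73 → advance -1; mR−mL=19080/949 → turn +1·90°
n=1: pose=(-1,6,E); sL=3/2, sR=30/17; mL=-111/34, mR=30/17; mL+mR=-3/2 → advance -1; mR−mL=171/34 → turn +1·90°
n=2: pose=(-2,6,N); sL=120/17, sR=24/13; mL=-1968/221, mR=24/13; mL+mR=-120/17 → advance -1; mR−mL=2376/221 → turn +1·90°
n=3: pose=(-2,5,W); sL=12, sR=12; mL=-24, mR=12; mL+mR=-12 → advance -1; mR−mL=36 → turn +1·90°
n=4: pose=(-1,5,S); sL=120/73, sR=120/13; mL=-10320/949, mR=120/13; mL+mR=-120/73 → advance -1; mR−mL=19080/949 → turn +1·90°
n=5: pose=(-1,6,E); sL=3/2, sR=30/17; mL=-111/34, mR=30/17; mL+mR=-3/2 → advance -1; mR−mL=171/34 → turn +1·90°
n=6: pose=(-2,6,N); sL=120/17, sR=24/13; mL=-1968/221, mR=24/13; mL+mR=-120/17 → advance -1; mR−mL=2376/221 → turn +1·90°
n=7: pose=(-2,5,W); sL=12, sR=12; mL=-24, mR=12; mL+mR=-12 → advance -1; mR−mL=36 → turn +1·90°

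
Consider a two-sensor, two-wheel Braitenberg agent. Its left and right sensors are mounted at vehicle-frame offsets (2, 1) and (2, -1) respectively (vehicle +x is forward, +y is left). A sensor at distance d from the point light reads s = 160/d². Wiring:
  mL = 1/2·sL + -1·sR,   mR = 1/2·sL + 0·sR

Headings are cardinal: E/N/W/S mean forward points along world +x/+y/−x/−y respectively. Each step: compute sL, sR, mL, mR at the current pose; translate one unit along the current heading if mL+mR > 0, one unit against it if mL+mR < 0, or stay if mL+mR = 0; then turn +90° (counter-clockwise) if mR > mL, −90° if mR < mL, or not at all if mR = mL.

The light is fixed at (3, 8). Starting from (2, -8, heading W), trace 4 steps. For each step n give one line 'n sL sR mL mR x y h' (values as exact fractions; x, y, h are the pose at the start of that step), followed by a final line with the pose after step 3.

n=0: pose=(2,-8,W); sL=80/149, sR=80/117; mL=-7240/17433, mR=40/149; mL+mR=-2560/17433 → advance -1; mR−mL=80/117 → turn +1·90°
n=1: pose=(3,-8,S); sL=32/65, sR=32/65; mL=-16/65, mR=16/65; mL+mR=0 → advance +0; mR−mL=32/65 → turn +1·90°
n=2: pose=(3,-8,E); sL=160/229, sR=160/293; mL=-13200/67097, mR=80/229; mL+mR=10240/67097 → advance +1; mR−mL=160/293 → turn +1·90°
n=3: pose=(4,-8,N); sL=40/49, sR=4/5; mL=-96/245, mR=20/49; mL+mR=4/245 → advance +1; mR−mL=4/5 → turn +1·90°

0 80/149 80/117 -7240/17433 40/149 2 -8 W
1 32/65 32/65 -16/65 16/65 3 -8 S
2 160/229 160/293 -13200/67097 80/229 3 -8 E
3 40/49 4/5 -96/245 20/49 4 -8 N
final 4 -7 W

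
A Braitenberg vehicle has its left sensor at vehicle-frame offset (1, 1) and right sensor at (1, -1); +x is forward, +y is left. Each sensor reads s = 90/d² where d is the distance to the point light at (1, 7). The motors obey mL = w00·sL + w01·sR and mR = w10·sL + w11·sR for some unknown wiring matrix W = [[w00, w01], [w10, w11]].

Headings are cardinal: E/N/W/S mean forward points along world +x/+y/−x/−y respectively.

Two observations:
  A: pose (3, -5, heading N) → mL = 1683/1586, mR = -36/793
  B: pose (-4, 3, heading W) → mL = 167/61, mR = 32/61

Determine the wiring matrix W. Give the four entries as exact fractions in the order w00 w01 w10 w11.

1/2 1 -1 1

obs A: pose=(3,-5,N) → sL=45/61, sR=9/13, mL=1683/1586, mR=-36/793
obs B: pose=(-4,3,W) → sL=90/61, sR=2, mL=167/61, mR=32/61
sensor matrix S = [[45/61, 9/13], [90/61, 2]]; det S = 360/793
solve [mL_A; mL_B] = S·[w00; w01] and [mR_A; mR_B] = S·[w10; w11]:
  w00 = 1/2, w01 = 1, w10 = -1, w11 = 1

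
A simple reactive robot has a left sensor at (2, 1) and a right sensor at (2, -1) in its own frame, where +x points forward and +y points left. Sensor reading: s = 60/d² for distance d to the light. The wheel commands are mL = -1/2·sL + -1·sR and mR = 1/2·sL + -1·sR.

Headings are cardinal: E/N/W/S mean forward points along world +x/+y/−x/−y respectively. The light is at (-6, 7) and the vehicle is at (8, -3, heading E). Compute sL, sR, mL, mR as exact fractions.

60/337 60/377 -31530/127049 -8910/127049

left sensor world pos  = (10, -2); dL² = 337
right sensor world pos = (10, -4); dR² = 377
sL = 60/337 = 60/337
sR = 60/377 = 60/377
mL = -1/2·sL + -1·sR = -31530/127049
mR = 1/2·sL + -1·sR = -8910/127049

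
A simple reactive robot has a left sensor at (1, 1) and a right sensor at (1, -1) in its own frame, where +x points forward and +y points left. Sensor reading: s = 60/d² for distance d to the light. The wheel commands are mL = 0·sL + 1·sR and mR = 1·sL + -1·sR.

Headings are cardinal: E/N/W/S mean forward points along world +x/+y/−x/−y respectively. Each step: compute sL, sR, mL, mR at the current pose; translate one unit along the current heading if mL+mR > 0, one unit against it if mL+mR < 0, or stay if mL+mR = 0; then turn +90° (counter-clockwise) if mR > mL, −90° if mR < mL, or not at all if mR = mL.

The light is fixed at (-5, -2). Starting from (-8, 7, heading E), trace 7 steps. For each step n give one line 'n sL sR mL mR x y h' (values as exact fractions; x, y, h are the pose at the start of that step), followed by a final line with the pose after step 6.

n=0: pose=(-8,7,E); sL=15/26, sR=15/17; mL=15/17, mR=-135/442; mL+mR=15/26 → advance +1; mR−mL=-525/442 → turn -1·90°
n=1: pose=(-7,7,S); sL=12/13, sR=60/73; mL=60/73, mR=96/949; mL+mR=12/13 → advance +1; mR−mL=-684/949 → turn -1·90°
n=2: pose=(-7,6,W); sL=30/29, sR=2/3; mL=2/3, mR=32/87; mL+mR=30/29 → advance +1; mR−mL=-26/87 → turn -1·90°
n=3: pose=(-8,6,N); sL=60/97, sR=12/17; mL=12/17, mR=-144/1649; mL+mR=60/97 → advance +1; mR−mL=-1308/1649 → turn -1·90°
n=4: pose=(-8,7,E); sL=15/26, sR=15/17; mL=15/17, mR=-135/442; mL+mR=15/26 → advance +1; mR−mL=-525/442 → turn -1·90°
n=5: pose=(-7,7,S); sL=12/13, sR=60/73; mL=60/73, mR=96/949; mL+mR=12/13 → advance +1; mR−mL=-684/949 → turn -1·90°
n=6: pose=(-7,6,W); sL=30/29, sR=2/3; mL=2/3, mR=32/87; mL+mR=30/29 → advance +1; mR−mL=-26/87 → turn -1·90°

0 15/26 15/17 15/17 -135/442 -8 7 E
1 12/13 60/73 60/73 96/949 -7 7 S
2 30/29 2/3 2/3 32/87 -7 6 W
3 60/97 12/17 12/17 -144/1649 -8 6 N
4 15/26 15/17 15/17 -135/442 -8 7 E
5 12/13 60/73 60/73 96/949 -7 7 S
6 30/29 2/3 2/3 32/87 -7 6 W
final -8 6 N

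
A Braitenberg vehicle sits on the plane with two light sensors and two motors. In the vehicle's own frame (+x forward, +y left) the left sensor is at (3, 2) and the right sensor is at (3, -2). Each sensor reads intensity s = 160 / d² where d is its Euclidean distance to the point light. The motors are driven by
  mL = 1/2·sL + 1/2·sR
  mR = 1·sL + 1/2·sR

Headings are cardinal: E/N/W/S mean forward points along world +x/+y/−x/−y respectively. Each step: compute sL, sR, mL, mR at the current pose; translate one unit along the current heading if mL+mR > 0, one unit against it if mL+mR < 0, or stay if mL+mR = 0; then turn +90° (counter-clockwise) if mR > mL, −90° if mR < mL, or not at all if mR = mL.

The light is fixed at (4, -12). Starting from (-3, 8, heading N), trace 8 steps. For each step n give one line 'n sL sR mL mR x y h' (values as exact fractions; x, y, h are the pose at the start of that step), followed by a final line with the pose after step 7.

n=0: pose=(-3,8,N); sL=16/61, sR=80/277; mL=4656/16897, mR=6872/16897; mL+mR=11528/16897 → advance +1; mR−mL=8/61 → turn +1·90°
n=1: pose=(-3,9,W); sL=160/461, sR=160/629; mL=87200/289969, mR=137520/289969; mL+mR=224720/289969 → advance +1; mR−mL=80/461 → turn +1·90°
n=2: pose=(-4,9,S); sL=4/9, sR=20/53; mL=196/477, mR=302/477; mL+mR=166/159 → advance +1; mR−mL=2/9 → turn +1·90°
n=3: pose=(-4,8,E); sL=160/509, sR=160/349; mL=68640/177641, mR=96560/177641; mL+mR=165200/177641 → advance +1; mR−mL=80/509 → turn +1·90°
n=4: pose=(-3,8,N); sL=16/61, sR=80/277; mL=4656/16897, mR=6872/16897; mL+mR=11528/16897 → advance +1; mR−mL=8/61 → turn +1·90°
n=5: pose=(-3,9,W); sL=160/461, sR=160/629; mL=87200/289969, mR=137520/289969; mL+mR=224720/289969 → advance +1; mR−mL=80/461 → turn +1·90°
n=6: pose=(-4,9,S); sL=4/9, sR=20/53; mL=196/477, mR=302/477; mL+mR=166/159 → advance +1; mR−mL=2/9 → turn +1·90°
n=7: pose=(-4,8,E); sL=160/509, sR=160/349; mL=68640/177641, mR=96560/177641; mL+mR=165200/177641 → advance +1; mR−mL=80/509 → turn +1·90°

0 16/61 80/277 4656/16897 6872/16897 -3 8 N
1 160/461 160/629 87200/289969 137520/289969 -3 9 W
2 4/9 20/53 196/477 302/477 -4 9 S
3 160/509 160/349 68640/177641 96560/177641 -4 8 E
4 16/61 80/277 4656/16897 6872/16897 -3 8 N
5 160/461 160/629 87200/289969 137520/289969 -3 9 W
6 4/9 20/53 196/477 302/477 -4 9 S
7 160/509 160/349 68640/177641 96560/177641 -4 8 E
final -3 8 N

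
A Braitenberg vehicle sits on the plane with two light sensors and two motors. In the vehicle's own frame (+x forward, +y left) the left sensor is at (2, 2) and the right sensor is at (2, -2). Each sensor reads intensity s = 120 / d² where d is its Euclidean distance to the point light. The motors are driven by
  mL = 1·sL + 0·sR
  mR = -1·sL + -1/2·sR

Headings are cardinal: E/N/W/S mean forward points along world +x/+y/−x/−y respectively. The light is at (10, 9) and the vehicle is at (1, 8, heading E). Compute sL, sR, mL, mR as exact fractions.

left sensor world pos  = (3, 10); dL² = 50
right sensor world pos = (3, 6); dR² = 58
sL = 120/50 = 12/5
sR = 120/58 = 60/29
mL = 1·sL + 0·sR = 12/5
mR = -1·sL + -1/2·sR = -498/145

12/5 60/29 12/5 -498/145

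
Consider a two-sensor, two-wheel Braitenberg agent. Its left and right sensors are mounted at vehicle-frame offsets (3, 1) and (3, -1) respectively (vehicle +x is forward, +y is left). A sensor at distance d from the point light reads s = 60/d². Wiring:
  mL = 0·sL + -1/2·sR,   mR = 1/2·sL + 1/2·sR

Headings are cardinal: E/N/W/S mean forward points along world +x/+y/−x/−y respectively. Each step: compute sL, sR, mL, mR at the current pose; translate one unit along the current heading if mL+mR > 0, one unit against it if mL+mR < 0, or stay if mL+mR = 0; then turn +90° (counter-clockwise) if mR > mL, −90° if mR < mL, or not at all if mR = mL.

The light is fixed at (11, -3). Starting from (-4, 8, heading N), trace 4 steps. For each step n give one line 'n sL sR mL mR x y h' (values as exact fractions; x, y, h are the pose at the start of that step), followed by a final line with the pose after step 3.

n=0: pose=(-4,8,N); sL=15/113, sR=15/98; mL=-15/196, mR=3165/22148; mL+mR=15/226 → advance +1; mR−mL=1215/5537 → turn +1·90°
n=1: pose=(-4,9,W); sL=12/89, sR=60/493; mL=-30/493, mR=5628/43877; mL+mR=6/89 → advance +1; mR−mL=8298/43877 → turn +1·90°
n=2: pose=(-5,9,S); sL=10/51, sR=6/37; mL=-3/37, mR=338/1887; mL+mR=5/51 → advance +1; mR−mL=491/1887 → turn +1·90°
n=3: pose=(-5,8,E); sL=60/313, sR=60/269; mL=-30/269, mR=17460/84197; mL+mR=30/313 → advance +1; mR−mL=26850/84197 → turn +1·90°

0 15/113 15/98 -15/196 3165/22148 -4 8 N
1 12/89 60/493 -30/493 5628/43877 -4 9 W
2 10/51 6/37 -3/37 338/1887 -5 9 S
3 60/313 60/269 -30/269 17460/84197 -5 8 E
final -4 8 N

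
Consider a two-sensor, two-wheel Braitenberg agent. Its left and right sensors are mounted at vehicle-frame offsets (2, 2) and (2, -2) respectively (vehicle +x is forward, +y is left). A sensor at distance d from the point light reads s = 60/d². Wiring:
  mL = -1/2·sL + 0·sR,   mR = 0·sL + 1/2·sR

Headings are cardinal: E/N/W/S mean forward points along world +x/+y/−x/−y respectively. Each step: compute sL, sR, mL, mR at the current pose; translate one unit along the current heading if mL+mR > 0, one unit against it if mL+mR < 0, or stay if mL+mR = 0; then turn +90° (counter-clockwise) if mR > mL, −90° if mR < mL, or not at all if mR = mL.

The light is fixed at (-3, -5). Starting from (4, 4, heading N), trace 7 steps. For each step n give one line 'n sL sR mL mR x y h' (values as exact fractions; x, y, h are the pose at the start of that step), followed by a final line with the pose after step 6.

n=0: pose=(4,4,N); sL=30/73, sR=30/101; mL=-15/73, mR=15/101; mL+mR=-420/7373 → advance -1; mR−mL=2610/7373 → turn +1·90°
n=1: pose=(4,3,W); sL=60/61, sR=12/25; mL=-30/61, mR=6/25; mL+mR=-384/1525 → advance -1; mR−mL=1116/1525 → turn +1·90°
n=2: pose=(5,3,S); sL=15/34, sR=5/6; mL=-15/68, mR=5/12; mL+mR=10/51 → advance +1; mR−mL=65/102 → turn +1·90°
n=3: pose=(5,2,E); sL=60/181, sR=12/25; mL=-30/181, mR=6/25; mL+mR=336/4525 → advance +1; mR−mL=1836/4525 → turn +1·90°
n=4: pose=(6,2,N); sL=6/13, sR=30/101; mL=-3/13, mR=15/101; mL+mR=-108/1313 → advance -1; mR−mL=498/1313 → turn +1·90°
n=5: pose=(6,1,W); sL=12/13, sR=60/113; mL=-6/13, mR=30/113; mL+mR=-288/1469 → advance -1; mR−mL=1068/1469 → turn +1·90°
n=6: pose=(7,1,S); sL=3/8, sR=3/4; mL=-3/16, mR=3/8; mL+mR=3/16 → advance +1; mR−mL=9/16 → turn +1·90°

0 30/73 30/101 -15/73 15/101 4 4 N
1 60/61 12/25 -30/61 6/25 4 3 W
2 15/34 5/6 -15/68 5/12 5 3 S
3 60/181 12/25 -30/181 6/25 5 2 E
4 6/13 30/101 -3/13 15/101 6 2 N
5 12/13 60/113 -6/13 30/113 6 1 W
6 3/8 3/4 -3/16 3/8 7 1 S
final 7 0 E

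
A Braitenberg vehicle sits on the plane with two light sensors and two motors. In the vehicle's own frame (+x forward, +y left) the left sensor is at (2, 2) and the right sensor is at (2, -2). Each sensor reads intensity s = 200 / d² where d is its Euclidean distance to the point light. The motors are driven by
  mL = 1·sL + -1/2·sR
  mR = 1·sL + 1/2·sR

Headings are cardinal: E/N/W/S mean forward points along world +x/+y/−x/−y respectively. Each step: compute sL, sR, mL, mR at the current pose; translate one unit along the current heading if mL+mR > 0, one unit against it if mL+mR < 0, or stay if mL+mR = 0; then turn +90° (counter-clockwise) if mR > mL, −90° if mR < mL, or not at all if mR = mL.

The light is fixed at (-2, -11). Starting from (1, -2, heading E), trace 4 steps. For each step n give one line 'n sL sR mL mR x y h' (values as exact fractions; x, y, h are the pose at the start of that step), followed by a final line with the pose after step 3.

n=0: pose=(1,-2,E); sL=100/73, sR=100/37; mL=50/2701, mR=7350/2701; mL+mR=200/73 → advance +1; mR−mL=100/37 → turn +1·90°
n=1: pose=(2,-2,N); sL=8/5, sR=200/157; mL=756/785, mR=1756/785; mL+mR=16/5 → advance +1; mR−mL=200/157 → turn +1·90°
n=2: pose=(2,-1,W); sL=50/17, sR=50/37; mL=1425/629, mR=2275/629; mL+mR=100/17 → advance +1; mR−mL=50/37 → turn +1·90°
n=3: pose=(1,-1,S); sL=200/89, sR=40/13; mL=820/1157, mR=4380/1157; mL+mR=400/89 → advance +1; mR−mL=40/13 → turn +1·90°

0 100/73 100/37 50/2701 7350/2701 1 -2 E
1 8/5 200/157 756/785 1756/785 2 -2 N
2 50/17 50/37 1425/629 2275/629 2 -1 W
3 200/89 40/13 820/1157 4380/1157 1 -1 S
final 1 -2 E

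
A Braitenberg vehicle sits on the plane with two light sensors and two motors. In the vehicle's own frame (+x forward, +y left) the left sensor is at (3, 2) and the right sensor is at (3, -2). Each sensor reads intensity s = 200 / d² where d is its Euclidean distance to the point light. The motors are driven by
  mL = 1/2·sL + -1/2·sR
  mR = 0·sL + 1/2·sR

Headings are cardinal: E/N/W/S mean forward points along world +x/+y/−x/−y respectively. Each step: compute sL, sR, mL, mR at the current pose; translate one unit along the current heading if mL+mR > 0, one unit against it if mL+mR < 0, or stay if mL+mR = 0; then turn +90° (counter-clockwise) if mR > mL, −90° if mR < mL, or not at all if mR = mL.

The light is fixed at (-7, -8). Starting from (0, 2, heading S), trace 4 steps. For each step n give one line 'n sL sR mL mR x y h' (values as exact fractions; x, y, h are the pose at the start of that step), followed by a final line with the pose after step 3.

n=0: pose=(0,2,S); sL=20/13, sR=100/37; mL=-280/481, mR=50/37; mL+mR=10/13 → advance +1; mR−mL=930/481 → turn +1·90°
n=1: pose=(0,1,E); sL=200/221, sR=200/149; mL=-7200/32929, mR=100/149; mL+mR=100/221 → advance +1; mR−mL=29300/32929 → turn +1·90°
n=2: pose=(1,1,N); sL=10/9, sR=50/61; mL=80/549, mR=25/61; mL+mR=5/9 → advance +1; mR−mL=145/549 → turn +1·90°
n=3: pose=(1,2,W); sL=200/89, sR=200/169; mL=8000/15041, mR=100/169; mL+mR=100/89 → advance +1; mR−mL=900/15041 → turn +1·90°

0 20/13 100/37 -280/481 50/37 0 2 S
1 200/221 200/149 -7200/32929 100/149 0 1 E
2 10/9 50/61 80/549 25/61 1 1 N
3 200/89 200/169 8000/15041 100/169 1 2 W
final 0 2 S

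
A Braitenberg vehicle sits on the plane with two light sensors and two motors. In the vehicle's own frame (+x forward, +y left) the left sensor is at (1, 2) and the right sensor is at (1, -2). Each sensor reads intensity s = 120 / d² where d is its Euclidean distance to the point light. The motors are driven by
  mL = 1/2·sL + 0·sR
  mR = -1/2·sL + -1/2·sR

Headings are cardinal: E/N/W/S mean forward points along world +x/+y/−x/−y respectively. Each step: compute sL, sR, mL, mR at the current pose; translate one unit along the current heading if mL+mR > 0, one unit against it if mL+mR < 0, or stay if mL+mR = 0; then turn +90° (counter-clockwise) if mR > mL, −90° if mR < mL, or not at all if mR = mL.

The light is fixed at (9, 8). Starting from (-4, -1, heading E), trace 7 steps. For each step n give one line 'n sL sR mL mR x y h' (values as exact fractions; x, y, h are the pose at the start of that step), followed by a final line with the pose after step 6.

0 120/193 24/53 60/193 -5496/10229 -4 -1 E
1 30/61 30/89 15/61 -2250/5429 -5 -1 S
2 24/65 40/87 12/65 -2344/5655 -5 0 W
3 60/137 12/17 30/137 -1332/2329 -4 0 N
4 120/193 24/53 60/193 -5496/10229 -4 -1 E
5 30/61 30/89 15/61 -2250/5429 -5 -1 S
6 24/65 40/87 12/65 -2344/5655 -5 0 W
final -4 0 N

n=0: pose=(-4,-1,E); sL=120/193, sR=24/53; mL=60/193, mR=-5496/10229; mL+mR=-12/53 → advance -1; mR−mL=-8676/10229 → turn -1·90°
n=1: pose=(-5,-1,S); sL=30/61, sR=30/89; mL=15/61, mR=-2250/5429; mL+mR=-15/89 → advance -1; mR−mL=-3585/5429 → turn -1·90°
n=2: pose=(-5,0,W); sL=24/65, sR=40/87; mL=12/65, mR=-2344/5655; mL+mR=-20/87 → advance -1; mR−mL=-3388/5655 → turn -1·90°
n=3: pose=(-4,0,N); sL=60/137, sR=12/17; mL=30/137, mR=-1332/2329; mL+mR=-6/17 → advance -1; mR−mL=-1842/2329 → turn -1·90°
n=4: pose=(-4,-1,E); sL=120/193, sR=24/53; mL=60/193, mR=-5496/10229; mL+mR=-12/53 → advance -1; mR−mL=-8676/10229 → turn -1·90°
n=5: pose=(-5,-1,S); sL=30/61, sR=30/89; mL=15/61, mR=-2250/5429; mL+mR=-15/89 → advance -1; mR−mL=-3585/5429 → turn -1·90°
n=6: pose=(-5,0,W); sL=24/65, sR=40/87; mL=12/65, mR=-2344/5655; mL+mR=-20/87 → advance -1; mR−mL=-3388/5655 → turn -1·90°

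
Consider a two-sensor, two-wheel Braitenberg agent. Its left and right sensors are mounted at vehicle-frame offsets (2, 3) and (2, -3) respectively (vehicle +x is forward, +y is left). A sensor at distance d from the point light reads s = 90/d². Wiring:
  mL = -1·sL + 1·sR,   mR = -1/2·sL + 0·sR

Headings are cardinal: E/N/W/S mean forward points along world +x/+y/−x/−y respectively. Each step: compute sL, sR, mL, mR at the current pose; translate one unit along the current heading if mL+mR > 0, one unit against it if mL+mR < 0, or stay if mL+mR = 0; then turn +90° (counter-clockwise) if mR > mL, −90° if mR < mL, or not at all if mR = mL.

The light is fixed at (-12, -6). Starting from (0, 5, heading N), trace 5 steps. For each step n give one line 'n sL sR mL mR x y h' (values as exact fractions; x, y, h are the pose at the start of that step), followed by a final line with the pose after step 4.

0 9/25 45/197 -648/4925 -9/50 0 5 N
1 18/73 18/49 432/3577 -9/73 0 4 E
2 9/26 45/64 297/832 -9/52 -1 4 S
3 10/13 2/5 -24/65 -5/13 -1 3 W
4 45/101 45/173 -3240/17473 -45/202 0 3 N
final 0 2 E

n=0: pose=(0,5,N); sL=9/25, sR=45/197; mL=-648/4925, mR=-9/50; mL+mR=-3069/9850 → advance -1; mR−mL=-477/9850 → turn -1·90°
n=1: pose=(0,4,E); sL=18/73, sR=18/49; mL=432/3577, mR=-9/73; mL+mR=-9/3577 → advance -1; mR−mL=-873/3577 → turn -1·90°
n=2: pose=(-1,4,S); sL=9/26, sR=45/64; mL=297/832, mR=-9/52; mL+mR=153/832 → advance +1; mR−mL=-441/832 → turn -1·90°
n=3: pose=(-1,3,W); sL=10/13, sR=2/5; mL=-24/65, mR=-5/13; mL+mR=-49/65 → advance -1; mR−mL=-1/65 → turn -1·90°
n=4: pose=(0,3,N); sL=45/101, sR=45/173; mL=-3240/17473, mR=-45/202; mL+mR=-14265/34946 → advance -1; mR−mL=-1305/34946 → turn -1·90°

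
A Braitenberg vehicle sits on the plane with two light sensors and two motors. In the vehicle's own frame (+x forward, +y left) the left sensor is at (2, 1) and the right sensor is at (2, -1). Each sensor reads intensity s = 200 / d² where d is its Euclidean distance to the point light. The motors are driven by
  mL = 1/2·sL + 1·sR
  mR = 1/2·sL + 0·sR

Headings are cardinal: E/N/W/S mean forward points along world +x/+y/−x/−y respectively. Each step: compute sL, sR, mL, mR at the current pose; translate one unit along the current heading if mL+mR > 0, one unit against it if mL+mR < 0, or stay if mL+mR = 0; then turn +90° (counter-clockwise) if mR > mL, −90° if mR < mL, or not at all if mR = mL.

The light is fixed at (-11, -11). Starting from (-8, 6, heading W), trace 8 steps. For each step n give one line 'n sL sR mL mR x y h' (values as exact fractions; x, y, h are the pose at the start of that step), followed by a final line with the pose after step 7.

n=0: pose=(-8,6,W); sL=200/257, sR=8/13; mL=3356/3341, mR=100/257; mL+mR=4656/3341 → advance +1; mR−mL=-8/13 → turn -1·90°
n=1: pose=(-9,6,N); sL=100/181, sR=20/37; mL=5470/6697, mR=50/181; mL+mR=7320/6697 → advance +1; mR−mL=-20/37 → turn -1·90°
n=2: pose=(-9,7,E); sL=200/377, sR=40/61; mL=21180/22997, mR=100/377; mL+mR=27280/22997 → advance +1; mR−mL=-40/61 → turn -1·90°
n=3: pose=(-8,7,S); sL=25/34, sR=10/13; mL=1005/884, mR=25/68; mL+mR=665/442 → advance +1; mR−mL=-10/13 → turn -1·90°
n=4: pose=(-8,6,W); sL=200/257, sR=8/13; mL=3356/3341, mR=100/257; mL+mR=4656/3341 → advance +1; mR−mL=-8/13 → turn -1·90°
n=5: pose=(-9,6,N); sL=100/181, sR=20/37; mL=5470/6697, mR=50/181; mL+mR=7320/6697 → advance +1; mR−mL=-20/37 → turn -1·90°
n=6: pose=(-9,7,E); sL=200/377, sR=40/61; mL=21180/22997, mR=100/377; mL+mR=27280/22997 → advance +1; mR−mL=-40/61 → turn -1·90°
n=7: pose=(-8,7,S); sL=25/34, sR=10/13; mL=1005/884, mR=25/68; mL+mR=665/442 → advance +1; mR−mL=-10/13 → turn -1·90°

0 200/257 8/13 3356/3341 100/257 -8 6 W
1 100/181 20/37 5470/6697 50/181 -9 6 N
2 200/377 40/61 21180/22997 100/377 -9 7 E
3 25/34 10/13 1005/884 25/68 -8 7 S
4 200/257 8/13 3356/3341 100/257 -8 6 W
5 100/181 20/37 5470/6697 50/181 -9 6 N
6 200/377 40/61 21180/22997 100/377 -9 7 E
7 25/34 10/13 1005/884 25/68 -8 7 S
final -8 6 W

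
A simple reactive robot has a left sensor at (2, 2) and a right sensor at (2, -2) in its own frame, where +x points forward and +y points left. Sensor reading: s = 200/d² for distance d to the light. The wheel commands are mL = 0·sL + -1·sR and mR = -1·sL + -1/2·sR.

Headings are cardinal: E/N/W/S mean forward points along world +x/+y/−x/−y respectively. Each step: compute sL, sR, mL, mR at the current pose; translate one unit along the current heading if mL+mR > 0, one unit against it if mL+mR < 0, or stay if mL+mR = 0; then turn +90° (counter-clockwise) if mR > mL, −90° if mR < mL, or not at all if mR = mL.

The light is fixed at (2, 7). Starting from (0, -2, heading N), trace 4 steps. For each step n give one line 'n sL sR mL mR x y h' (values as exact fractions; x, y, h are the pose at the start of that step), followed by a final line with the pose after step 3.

0 40/13 200/49 -200/49 -3260/637 0 -2 N
1 25/8 25/18 -25/18 -275/72 0 -3 E
2 40/29 200/169 -200/169 -9660/4901 -1 -3 S
3 100/73 100/37 -100/37 -7350/2701 -1 -2 W
final 0 -2 N

n=0: pose=(0,-2,N); sL=40/13, sR=200/49; mL=-200/49, mR=-3260/637; mL+mR=-5860/637 → advance -1; mR−mL=-660/637 → turn -1·90°
n=1: pose=(0,-3,E); sL=25/8, sR=25/18; mL=-25/18, mR=-275/72; mL+mR=-125/24 → advance -1; mR−mL=-175/72 → turn -1·90°
n=2: pose=(-1,-3,S); sL=40/29, sR=200/169; mL=-200/169, mR=-9660/4901; mL+mR=-15460/4901 → advance -1; mR−mL=-3860/4901 → turn -1·90°
n=3: pose=(-1,-2,W); sL=100/73, sR=100/37; mL=-100/37, mR=-7350/2701; mL+mR=-14650/2701 → advance -1; mR−mL=-50/2701 → turn -1·90°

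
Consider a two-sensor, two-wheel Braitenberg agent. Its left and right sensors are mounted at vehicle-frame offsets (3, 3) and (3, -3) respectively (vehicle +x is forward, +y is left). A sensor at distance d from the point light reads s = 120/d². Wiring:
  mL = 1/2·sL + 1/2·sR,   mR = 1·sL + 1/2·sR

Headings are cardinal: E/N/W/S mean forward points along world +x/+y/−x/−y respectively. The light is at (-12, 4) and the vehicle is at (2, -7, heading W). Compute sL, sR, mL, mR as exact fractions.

left sensor world pos  = (-1, -10); dL² = 317
right sensor world pos = (-1, -4); dR² = 185
sL = 120/317 = 120/317
sR = 120/185 = 24/37
mL = 1/2·sL + 1/2·sR = 6024/11729
mR = 1·sL + 1/2·sR = 8244/11729

120/317 24/37 6024/11729 8244/11729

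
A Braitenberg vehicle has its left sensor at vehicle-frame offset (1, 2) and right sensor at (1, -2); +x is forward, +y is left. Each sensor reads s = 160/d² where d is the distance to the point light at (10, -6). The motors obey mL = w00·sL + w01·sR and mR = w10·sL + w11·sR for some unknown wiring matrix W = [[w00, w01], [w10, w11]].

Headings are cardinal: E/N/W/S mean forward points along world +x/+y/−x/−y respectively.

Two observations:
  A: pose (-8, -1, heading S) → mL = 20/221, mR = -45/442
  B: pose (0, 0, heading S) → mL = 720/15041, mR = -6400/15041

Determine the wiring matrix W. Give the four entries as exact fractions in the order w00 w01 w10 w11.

-1/2 1 -1/2 1/2

obs A: pose=(-8,-1,S) → sL=10/17, sR=5/13, mL=20/221, mR=-45/442
obs B: pose=(0,0,S) → sL=160/89, sR=160/169, mL=720/15041, mR=-6400/15041
sensor matrix S = [[10/17, 5/13], [160/89, 160/169]]; det S = -34400/255697
solve [mL_A; mL_B] = S·[w00; w01] and [mR_A; mR_B] = S·[w10; w11]:
  w00 = -1/2, w01 = 1, w10 = -1/2, w11 = 1/2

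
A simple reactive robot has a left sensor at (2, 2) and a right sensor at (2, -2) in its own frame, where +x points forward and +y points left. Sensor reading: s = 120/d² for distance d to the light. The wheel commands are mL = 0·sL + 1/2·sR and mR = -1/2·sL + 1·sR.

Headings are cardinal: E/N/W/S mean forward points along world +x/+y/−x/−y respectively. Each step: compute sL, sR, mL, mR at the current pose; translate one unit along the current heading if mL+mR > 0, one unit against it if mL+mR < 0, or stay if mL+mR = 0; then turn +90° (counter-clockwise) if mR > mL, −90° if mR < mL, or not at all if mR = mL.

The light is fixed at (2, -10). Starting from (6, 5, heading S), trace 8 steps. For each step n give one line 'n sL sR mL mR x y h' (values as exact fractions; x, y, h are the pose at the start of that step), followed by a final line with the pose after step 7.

n=0: pose=(6,5,S); sL=24/41, sR=120/173; mL=60/173, mR=2844/7093; mL+mR=5304/7093 → advance +1; mR−mL=384/7093 → turn +1·90°
n=1: pose=(6,4,E); sL=30/73, sR=2/3; mL=1/3, mR=101/219; mL+mR=58/73 → advance +1; mR−mL=28/219 → turn +1·90°
n=2: pose=(7,4,N); sL=24/53, sR=24/61; mL=12/61, mR=540/3233; mL+mR=1176/3233 → advance +1; mR−mL=-96/3233 → turn -1·90°
n=3: pose=(7,5,E); sL=60/169, sR=60/109; mL=30/109, mR=6870/18421; mL+mR=11940/18421 → advance +1; mR−mL=1800/18421 → turn +1·90°
n=4: pose=(8,5,N); sL=24/61, sR=120/353; mL=60/353, mR=3084/21533; mL+mR=6744/21533 → advance +1; mR−mL=-576/21533 → turn -1·90°
n=5: pose=(8,6,E); sL=30/97, sR=6/13; mL=3/13, mR=387/1261; mL+mR=678/1261 → advance +1; mR−mL=96/1261 → turn +1·90°
n=6: pose=(9,6,N); sL=120/349, sR=8/27; mL=4/27, mR=1172/9423; mL+mR=856/3141 → advance +1; mR−mL=-224/9423 → turn -1·90°
n=7: pose=(9,7,E); sL=60/221, sR=20/51; mL=10/51, mR=10/39; mL+mR=100/221 → advance +1; mR−mL=40/663 → turn +1·90°

0 24/41 120/173 60/173 2844/7093 6 5 S
1 30/73 2/3 1/3 101/219 6 4 E
2 24/53 24/61 12/61 540/3233 7 4 N
3 60/169 60/109 30/109 6870/18421 7 5 E
4 24/61 120/353 60/353 3084/21533 8 5 N
5 30/97 6/13 3/13 387/1261 8 6 E
6 120/349 8/27 4/27 1172/9423 9 6 N
7 60/221 20/51 10/51 10/39 9 7 E
final 10 7 N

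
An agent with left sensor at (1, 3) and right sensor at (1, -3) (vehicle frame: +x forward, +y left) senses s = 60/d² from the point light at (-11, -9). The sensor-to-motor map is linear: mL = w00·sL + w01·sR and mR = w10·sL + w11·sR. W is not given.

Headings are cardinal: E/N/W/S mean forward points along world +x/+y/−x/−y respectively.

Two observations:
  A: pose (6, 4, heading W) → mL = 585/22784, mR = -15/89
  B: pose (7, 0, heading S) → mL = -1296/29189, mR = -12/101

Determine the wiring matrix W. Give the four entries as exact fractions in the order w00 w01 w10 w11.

1/2 -1/2 -1 0

obs A: pose=(6,4,W) → sL=15/89, sR=15/128, mL=585/22784, mR=-15/89
obs B: pose=(7,0,S) → sL=12/101, sR=60/289, mL=-1296/29189, mR=-12/101
sensor matrix S = [[15/89, 15/128], [12/101, 60/289]]; det S = 1751355/83130272
solve [mL_A; mL_B] = S·[w00; w01] and [mR_A; mR_B] = S·[w10; w11]:
  w00 = 1/2, w01 = -1/2, w10 = -1, w11 = 0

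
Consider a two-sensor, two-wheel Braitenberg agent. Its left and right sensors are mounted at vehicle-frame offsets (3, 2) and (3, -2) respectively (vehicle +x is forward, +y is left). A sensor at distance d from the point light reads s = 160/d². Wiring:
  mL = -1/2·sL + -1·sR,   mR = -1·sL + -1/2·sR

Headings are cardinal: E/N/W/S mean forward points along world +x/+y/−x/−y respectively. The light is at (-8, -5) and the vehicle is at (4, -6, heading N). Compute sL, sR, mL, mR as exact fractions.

left sensor world pos  = (2, -3); dL² = 104
right sensor world pos = (6, -3); dR² = 200
sL = 160/104 = 20/13
sR = 160/200 = 4/5
mL = -1/2·sL + -1·sR = -102/65
mR = -1·sL + -1/2·sR = -126/65

20/13 4/5 -102/65 -126/65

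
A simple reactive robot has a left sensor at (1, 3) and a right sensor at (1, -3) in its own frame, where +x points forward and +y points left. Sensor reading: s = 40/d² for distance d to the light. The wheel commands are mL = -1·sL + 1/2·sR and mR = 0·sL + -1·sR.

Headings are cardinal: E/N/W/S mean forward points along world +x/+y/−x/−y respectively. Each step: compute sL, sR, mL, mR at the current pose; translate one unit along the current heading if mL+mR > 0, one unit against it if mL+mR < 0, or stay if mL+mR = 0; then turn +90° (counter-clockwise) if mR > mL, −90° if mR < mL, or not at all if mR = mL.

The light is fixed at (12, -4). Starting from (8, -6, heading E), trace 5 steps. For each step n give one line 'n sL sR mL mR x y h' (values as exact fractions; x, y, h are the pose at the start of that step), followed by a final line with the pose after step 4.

0 4 20/17 -58/17 -20/17 8 -6 E
1 8/13 8 44/13 -8 7 -6 N
2 5/2 10/13 -55/26 -10/13 7 -7 E
3 8/17 40/13 236/221 -40/13 6 -7 N
4 20/13 20/37 -610/481 -20/37 6 -8 E
final 5 -8 N

n=0: pose=(8,-6,E); sL=4, sR=20/17; mL=-58/17, mR=-20/17; mL+mR=-78/17 → advance -1; mR−mL=38/17 → turn +1·90°
n=1: pose=(7,-6,N); sL=8/13, sR=8; mL=44/13, mR=-8; mL+mR=-60/13 → advance -1; mR−mL=-148/13 → turn -1·90°
n=2: pose=(7,-7,E); sL=5/2, sR=10/13; mL=-55/26, mR=-10/13; mL+mR=-75/26 → advance -1; mR−mL=35/26 → turn +1·90°
n=3: pose=(6,-7,N); sL=8/17, sR=40/13; mL=236/221, mR=-40/13; mL+mR=-444/221 → advance -1; mR−mL=-916/221 → turn -1·90°
n=4: pose=(6,-8,E); sL=20/13, sR=20/37; mL=-610/481, mR=-20/37; mL+mR=-870/481 → advance -1; mR−mL=350/481 → turn +1·90°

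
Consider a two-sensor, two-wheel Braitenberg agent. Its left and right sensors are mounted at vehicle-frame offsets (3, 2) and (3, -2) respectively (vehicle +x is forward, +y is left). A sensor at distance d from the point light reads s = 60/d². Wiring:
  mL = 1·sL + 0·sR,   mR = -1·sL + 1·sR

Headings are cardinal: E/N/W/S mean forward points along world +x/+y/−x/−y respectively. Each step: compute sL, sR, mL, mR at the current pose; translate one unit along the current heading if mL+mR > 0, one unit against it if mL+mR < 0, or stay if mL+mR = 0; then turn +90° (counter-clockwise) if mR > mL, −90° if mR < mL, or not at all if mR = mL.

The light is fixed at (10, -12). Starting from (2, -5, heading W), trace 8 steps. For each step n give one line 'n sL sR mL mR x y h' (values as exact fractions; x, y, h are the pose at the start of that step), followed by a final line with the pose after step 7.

0 30/73 30/101 30/73 -840/7373 2 -5 W
1 60/221 60/149 60/221 4320/32929 1 -5 N
2 15/34 5/6 15/34 20/51 1 -4 E
3 60/61 12/25 60/61 -768/1525 2 -4 S
4 30/73 30/101 30/73 -840/7373 2 -5 W
5 60/221 60/149 60/221 4320/32929 1 -5 N
6 15/34 5/6 15/34 20/51 1 -4 E
7 60/61 12/25 60/61 -768/1525 2 -4 S
final 2 -5 W

n=0: pose=(2,-5,W); sL=30/73, sR=30/101; mL=30/73, mR=-840/7373; mL+mR=30/101 → advance +1; mR−mL=-3870/7373 → turn -1·90°
n=1: pose=(1,-5,N); sL=60/221, sR=60/149; mL=60/221, mR=4320/32929; mL+mR=60/149 → advance +1; mR−mL=-4620/32929 → turn -1·90°
n=2: pose=(1,-4,E); sL=15/34, sR=5/6; mL=15/34, mR=20/51; mL+mR=5/6 → advance +1; mR−mL=-5/102 → turn -1·90°
n=3: pose=(2,-4,S); sL=60/61, sR=12/25; mL=60/61, mR=-768/1525; mL+mR=12/25 → advance +1; mR−mL=-2268/1525 → turn -1·90°
n=4: pose=(2,-5,W); sL=30/73, sR=30/101; mL=30/73, mR=-840/7373; mL+mR=30/101 → advance +1; mR−mL=-3870/7373 → turn -1·90°
n=5: pose=(1,-5,N); sL=60/221, sR=60/149; mL=60/221, mR=4320/32929; mL+mR=60/149 → advance +1; mR−mL=-4620/32929 → turn -1·90°
n=6: pose=(1,-4,E); sL=15/34, sR=5/6; mL=15/34, mR=20/51; mL+mR=5/6 → advance +1; mR−mL=-5/102 → turn -1·90°
n=7: pose=(2,-4,S); sL=60/61, sR=12/25; mL=60/61, mR=-768/1525; mL+mR=12/25 → advance +1; mR−mL=-2268/1525 → turn -1·90°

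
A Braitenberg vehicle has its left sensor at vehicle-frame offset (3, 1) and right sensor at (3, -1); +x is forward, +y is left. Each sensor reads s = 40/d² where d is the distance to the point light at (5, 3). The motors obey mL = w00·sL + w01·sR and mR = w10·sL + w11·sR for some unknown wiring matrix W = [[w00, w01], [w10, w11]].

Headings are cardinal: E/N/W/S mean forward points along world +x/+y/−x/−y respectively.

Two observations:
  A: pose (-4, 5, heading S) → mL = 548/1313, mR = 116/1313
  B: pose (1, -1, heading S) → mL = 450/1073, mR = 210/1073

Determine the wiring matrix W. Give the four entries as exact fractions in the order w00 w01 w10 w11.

obs A: pose=(-4,5,S) → sL=8/13, sR=40/101, mL=548/1313, mR=116/1313
obs B: pose=(1,-1,S) → sL=20/29, sR=20/37, mL=450/1073, mR=210/1073
sensor matrix S = [[8/13, 40/101], [20/29, 20/37]]; det S = 83840/1408849
solve [mL_A; mL_B] = S·[w00; w01] and [mR_A; mR_B] = S·[w10; w11]:
  w00 = 1, w01 = -1/2, w10 = -1/2, w11 = 1

1 -1/2 -1/2 1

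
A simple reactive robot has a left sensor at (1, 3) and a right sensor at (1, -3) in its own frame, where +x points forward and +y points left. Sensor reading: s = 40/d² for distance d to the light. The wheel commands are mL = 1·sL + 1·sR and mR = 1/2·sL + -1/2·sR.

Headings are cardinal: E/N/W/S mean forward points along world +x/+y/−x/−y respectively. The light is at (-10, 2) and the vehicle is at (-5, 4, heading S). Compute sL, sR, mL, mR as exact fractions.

left sensor world pos  = (-2, 3); dL² = 65
right sensor world pos = (-8, 3); dR² = 5
sL = 40/65 = 8/13
sR = 40/5 = 8
mL = 1·sL + 1·sR = 112/13
mR = 1/2·sL + -1/2·sR = -48/13

8/13 8 112/13 -48/13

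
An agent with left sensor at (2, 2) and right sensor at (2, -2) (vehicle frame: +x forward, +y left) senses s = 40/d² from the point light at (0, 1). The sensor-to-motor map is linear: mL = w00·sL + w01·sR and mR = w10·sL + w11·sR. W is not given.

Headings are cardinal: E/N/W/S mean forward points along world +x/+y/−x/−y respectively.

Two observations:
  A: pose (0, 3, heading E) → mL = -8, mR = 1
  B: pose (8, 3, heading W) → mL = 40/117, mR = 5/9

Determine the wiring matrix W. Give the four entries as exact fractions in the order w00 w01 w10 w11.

1 -1 1/2 0

obs A: pose=(0,3,E) → sL=2, sR=10, mL=-8, mR=1
obs B: pose=(8,3,W) → sL=10/9, sR=10/13, mL=40/117, mR=5/9
sensor matrix S = [[2, 10], [10/9, 10/13]]; det S = -1120/117
solve [mL_A; mL_B] = S·[w00; w01] and [mR_A; mR_B] = S·[w10; w11]:
  w00 = 1, w01 = -1, w10 = 1/2, w11 = 0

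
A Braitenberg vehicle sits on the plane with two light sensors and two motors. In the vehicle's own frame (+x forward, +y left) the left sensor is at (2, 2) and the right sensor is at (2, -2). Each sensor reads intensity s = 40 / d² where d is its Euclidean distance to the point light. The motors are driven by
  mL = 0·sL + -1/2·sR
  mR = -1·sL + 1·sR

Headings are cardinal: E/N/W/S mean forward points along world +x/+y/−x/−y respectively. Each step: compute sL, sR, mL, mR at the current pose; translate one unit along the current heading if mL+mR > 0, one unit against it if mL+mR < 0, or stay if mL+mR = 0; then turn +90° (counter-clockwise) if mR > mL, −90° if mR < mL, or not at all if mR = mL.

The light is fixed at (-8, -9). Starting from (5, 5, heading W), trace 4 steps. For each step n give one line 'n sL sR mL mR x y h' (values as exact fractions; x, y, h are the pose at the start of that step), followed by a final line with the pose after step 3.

0 8/53 40/377 -20/377 -896/19981 5 5 W
1 1/10 5/36 -5/72 7/180 6 5 S
2 8/109 8/85 -4/85 192/9265 6 6 E
3 4/41 20/257 -10/257 -208/10537 5 6 N
final 5 5 W

n=0: pose=(5,5,W); sL=8/53, sR=40/377; mL=-20/377, mR=-896/19981; mL+mR=-1956/19981 → advance -1; mR−mL=164/19981 → turn +1·90°
n=1: pose=(6,5,S); sL=1/10, sR=5/36; mL=-5/72, mR=7/180; mL+mR=-11/360 → advance -1; mR−mL=13/120 → turn +1·90°
n=2: pose=(6,6,E); sL=8/109, sR=8/85; mL=-4/85, mR=192/9265; mL+mR=-244/9265 → advance -1; mR−mL=628/9265 → turn +1·90°
n=3: pose=(5,6,N); sL=4/41, sR=20/257; mL=-10/257, mR=-208/10537; mL+mR=-618/10537 → advance -1; mR−mL=202/10537 → turn +1·90°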